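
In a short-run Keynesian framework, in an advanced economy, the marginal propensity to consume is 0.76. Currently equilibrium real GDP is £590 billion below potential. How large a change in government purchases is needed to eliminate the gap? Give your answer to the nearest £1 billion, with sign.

+£142 billion

Spending multiplier = 1/(1 − MPC) = 1/(1 − 0.76) = 1/0.24 ≈ 4.167.
Need ΔY = +£590 billion, so ΔG = ΔY/k = (+£590 billion) × 0.24 ≈ +£142 billion.
The government should increase government purchases by £142 billion.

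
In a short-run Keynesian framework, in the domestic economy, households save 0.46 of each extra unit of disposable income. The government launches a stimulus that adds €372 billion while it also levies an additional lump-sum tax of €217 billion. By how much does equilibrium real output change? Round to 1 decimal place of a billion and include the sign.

+€554.0 billion

MPC = 1 − MPS = 1 − 0.46 = 0.54.
Expenditure multiplier = 1/(1 − MPC) = 1/(1 − 0.54) = 1/0.46 ≈ 2.174.
ΔG contributes k·ΔG = (+€372 billion) / 0.46 ≈ +€808.7 billion.
ΔT of +€217 billion changes first-round spending by −c·ΔT = −€117.18 billion, contributing k·(−c·ΔT) = (−€117.18 billion) / 0.46 ≈ −€254.7 billion.
Net ΔY = k(ΔG − c·ΔT) = (+€254.82 billion) / 0.46 ≈ +€554 billion.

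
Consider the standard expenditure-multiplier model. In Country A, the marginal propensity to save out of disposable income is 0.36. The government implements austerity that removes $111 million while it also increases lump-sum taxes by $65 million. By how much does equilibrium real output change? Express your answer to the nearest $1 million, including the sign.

−$424 million

MPC = 1 − MPS = 1 − 0.36 = 0.64.
Expenditure multiplier = 1/(1 − MPC) = 1/(1 − 0.64) = 1/0.36 ≈ 2.778.
ΔG contributes k·ΔG = (−$111 million) / 0.36 ≈ −$308.3 million.
ΔT of +$65 million changes first-round spending by −c·ΔT = −$41.6 million, contributing k·(−c·ΔT) = (−$41.6 million) / 0.36 ≈ −$115.6 million.
Net ΔY = k(ΔG − c·ΔT) = (−$152.6 million) / 0.36 ≈ −$424 million.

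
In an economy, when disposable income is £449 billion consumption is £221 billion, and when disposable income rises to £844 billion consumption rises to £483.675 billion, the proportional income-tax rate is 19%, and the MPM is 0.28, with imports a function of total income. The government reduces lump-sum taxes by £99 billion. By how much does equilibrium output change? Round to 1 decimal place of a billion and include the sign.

MPC = ΔC/ΔYd = (483.675 − 221)/(844 − 449) = 262.675/395 = 0.665.
A lump-sum tax change of −£99 billion shifts disposable income by +£99 billion; first-round consumption changes by −c × ΔT = −0.665 × (−£99 billion) = +£65.835 billion.
Expenditure multiplier = 1/(1 − c(1−t) + m) = 1/(1 − 0.665×0.81 + 0.28) = 1/0.74135 ≈ 1.349.
The tax multiplier is −c × k ≈ −0.897, so ΔY = k × (−c·ΔT) = (+£65.835 billion) / 0.74135 ≈ +£88.8 billion.

+£88.8 billion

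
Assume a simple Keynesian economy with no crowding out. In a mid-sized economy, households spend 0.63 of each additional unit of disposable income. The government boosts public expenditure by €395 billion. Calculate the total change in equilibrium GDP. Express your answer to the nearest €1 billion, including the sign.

Expenditure multiplier = 1/(1 − MPC) = 1/(1 − 0.63) = 1/0.37 ≈ 2.703.
ΔY = k × ΔG = (+€395 billion) / 0.37 ≈ +€1,068 billion.

+€1,068 billion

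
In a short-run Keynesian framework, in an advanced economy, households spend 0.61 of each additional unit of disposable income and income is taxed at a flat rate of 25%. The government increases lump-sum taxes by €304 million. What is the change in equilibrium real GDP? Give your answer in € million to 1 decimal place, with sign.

A lump-sum tax change of +€304 million shifts disposable income by −€304 million; first-round consumption changes by −c × ΔT = −0.61 × (+€304 million) = −€185.44 million.
Expenditure multiplier = 1/(1 − c(1−t)) = 1/(1 − 0.61×0.75) = 1/0.5425 ≈ 1.843.
The tax multiplier is −c × k ≈ −1.124, so ΔY = k × (−c·ΔT) = (−€185.44 million) / 0.5425 ≈ −€341.8 million.

−€341.8 million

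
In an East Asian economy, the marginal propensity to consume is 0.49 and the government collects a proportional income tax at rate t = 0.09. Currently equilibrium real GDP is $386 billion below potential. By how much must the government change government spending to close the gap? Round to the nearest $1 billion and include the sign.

+$214 billion

Spending multiplier = 1/(1 − c(1−t)) = 1/(1 − 0.49×0.91) = 1/0.5541 ≈ 1.805.
Need ΔY = +$386 billion, so ΔG = ΔY/k = (+$386 billion) × 0.5541 ≈ +$214 billion.
The government should increase government spending by $214 billion.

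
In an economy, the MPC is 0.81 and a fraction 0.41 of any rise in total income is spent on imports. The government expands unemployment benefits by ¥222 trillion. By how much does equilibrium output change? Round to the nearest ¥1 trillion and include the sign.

+¥300 trillion

The transfer change shifts disposable income by +¥222 trillion, so first-round consumption changes by c·ΔTR = 0.81 × (+¥222 trillion) = +¥179.82 trillion.
Expenditure multiplier = 1/(1 − c + m) = 1/(1 − 0.81 + 0.41) = 1/0.6 ≈ 1.667.
The transfer multiplier is c × k = 1.35, so ΔY = k × (c·ΔTR) = (+¥179.82 trillion) / 0.6 ≈ +¥300 trillion.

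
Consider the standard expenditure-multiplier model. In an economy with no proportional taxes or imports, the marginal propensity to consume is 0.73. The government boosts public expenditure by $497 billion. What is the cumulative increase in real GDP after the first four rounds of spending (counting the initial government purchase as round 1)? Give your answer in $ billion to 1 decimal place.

Round 1 adds ΔG = $497 billion; each later round is MPC = 0.73 times the previous.
After 4 rounds: 497 + 362.81 + 264.8513 + 193.341449 = ΔG·(1 − c^4)/(1 − c) = 497 × (1 − 0.28398241)/0.27 ≈ $1,318 billion.

$1,318.0 billion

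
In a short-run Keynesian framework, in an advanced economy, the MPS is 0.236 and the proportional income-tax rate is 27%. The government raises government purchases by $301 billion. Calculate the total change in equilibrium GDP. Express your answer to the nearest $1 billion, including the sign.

MPC = 1 − MPS = 1 − 0.236 = 0.764.
Expenditure multiplier = 1/(1 − c(1−t)) = 1/(1 − 0.764×0.73) = 1/0.44228 ≈ 2.261.
ΔY = k × ΔG = (+$301 billion) / 0.44228 ≈ +$681 billion.

+$681 billion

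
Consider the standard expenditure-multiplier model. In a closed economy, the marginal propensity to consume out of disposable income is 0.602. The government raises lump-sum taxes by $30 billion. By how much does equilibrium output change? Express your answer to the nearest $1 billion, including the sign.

A lump-sum tax change of +$30 billion shifts disposable income by −$30 billion; first-round consumption changes by −c × ΔT = −0.602 × (+$30 billion) = −$18.06 billion.
Expenditure multiplier = 1/(1 − MPC) = 1/(1 − 0.602) = 1/0.398 ≈ 2.513.
The tax multiplier is −c × k ≈ −1.513, so ΔY = k × (−c·ΔT) = (−$18.06 billion) / 0.398 ≈ −$45 billion.

−$45 billion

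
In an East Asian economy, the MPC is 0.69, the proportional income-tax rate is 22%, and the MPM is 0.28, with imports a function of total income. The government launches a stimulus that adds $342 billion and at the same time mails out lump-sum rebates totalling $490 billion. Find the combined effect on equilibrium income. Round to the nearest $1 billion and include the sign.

+$917 billion

Expenditure multiplier = 1/(1 − c(1−t) + m) = 1/(1 − 0.69×0.78 + 0.28) = 1/0.7418 ≈ 1.348.
ΔG contributes k·ΔG = (+$342 billion) / 0.7418 ≈ +$461 billion.
ΔT of −$490 billion changes first-round spending by −c·ΔT = +$338.1 billion, contributing k·(−c·ΔT) = (+$338.1 billion) / 0.7418 ≈ +$455.8 billion.
Net ΔY = k(ΔG − c·ΔT) = (+$680.1 billion) / 0.7418 ≈ +$917 billion.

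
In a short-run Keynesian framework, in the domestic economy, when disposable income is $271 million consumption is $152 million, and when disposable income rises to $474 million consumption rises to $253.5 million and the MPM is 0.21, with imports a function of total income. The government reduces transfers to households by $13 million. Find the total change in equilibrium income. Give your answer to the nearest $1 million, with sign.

−$9 million

MPC = ΔC/ΔYd = (253.5 − 152)/(474 − 271) = 101.5/203 = 0.5.
The transfer change shifts disposable income by −$13 million, so first-round consumption changes by c·ΔTR = 0.5 × (−$13 million) = −$6.5 million.
Expenditure multiplier = 1/(1 − c + m) = 1/(1 − 0.5 + 0.21) = 1/0.71 ≈ 1.408.
The transfer multiplier is c × k ≈ 0.704, so ΔY = k × (c·ΔTR) = (−$6.5 million) / 0.71 ≈ −$9 million.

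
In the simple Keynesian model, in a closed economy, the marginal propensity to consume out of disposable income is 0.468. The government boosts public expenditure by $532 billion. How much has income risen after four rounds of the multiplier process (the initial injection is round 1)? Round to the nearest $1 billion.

$952 billion

Round 1 adds ΔG = $532 billion; each later round is MPC = 0.468 times the previous.
After 4 rounds: 532 + 248.976 + 116.520768 + 54.531719424 = ΔG·(1 − c^4)/(1 − c) = 532 × (1 − 0.047971512576)/0.532 ≈ $952 billion.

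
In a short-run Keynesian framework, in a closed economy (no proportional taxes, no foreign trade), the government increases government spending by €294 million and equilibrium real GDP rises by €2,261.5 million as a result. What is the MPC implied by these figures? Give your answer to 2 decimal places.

0.87

Implied spending multiplier k = ΔY/ΔG = 2,261.5/294 ≈ 7.6922.
Since k = 1/(1 − MPC), MPC = 1 − 1/k = 1 − ΔG/ΔY = 1 − 294/2,261.5 ≈ 0.87.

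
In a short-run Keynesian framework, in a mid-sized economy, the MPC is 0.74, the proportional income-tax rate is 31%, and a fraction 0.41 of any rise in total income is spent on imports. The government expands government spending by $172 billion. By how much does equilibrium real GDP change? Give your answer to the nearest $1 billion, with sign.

Spending multiplier = 1/(1 − c(1−t) + m) = 1/(1 − 0.74×0.69 + 0.41) = 1/0.8994 ≈ 1.112.
ΔY = k × ΔG = (+$172 billion) / 0.8994 ≈ +$191 billion.

+$191 billion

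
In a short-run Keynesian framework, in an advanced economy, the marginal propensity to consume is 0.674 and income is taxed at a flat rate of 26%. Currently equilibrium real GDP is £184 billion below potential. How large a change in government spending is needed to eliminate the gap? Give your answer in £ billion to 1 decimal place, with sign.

+£92.2 billion

Spending multiplier = 1/(1 − c(1−t)) = 1/(1 − 0.674×0.74) = 1/0.50124 ≈ 1.995.
Need ΔY = +£184 billion, so ΔG = ΔY/k = (+£184 billion) × 0.50124 ≈ +£92.2 billion.
The government should increase government spending by £92.2 billion.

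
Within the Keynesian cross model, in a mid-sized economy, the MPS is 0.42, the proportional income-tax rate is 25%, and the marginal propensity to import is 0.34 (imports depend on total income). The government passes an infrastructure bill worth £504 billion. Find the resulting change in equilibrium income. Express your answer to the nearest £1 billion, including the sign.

MPC = 1 − MPS = 1 − 0.42 = 0.58.
Spending multiplier = 1/(1 − c(1−t) + m) = 1/(1 − 0.58×0.75 + 0.34) = 1/0.905 ≈ 1.105.
ΔY = k × ΔG = (+£504 billion) / 0.905 ≈ +£557 billion.

+£557 billion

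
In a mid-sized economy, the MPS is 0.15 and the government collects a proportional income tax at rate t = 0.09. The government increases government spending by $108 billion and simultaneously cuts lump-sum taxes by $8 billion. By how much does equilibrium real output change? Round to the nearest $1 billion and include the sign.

+$507 billion

MPC = 1 − MPS = 1 − 0.15 = 0.85.
Expenditure multiplier = 1/(1 − c(1−t)) = 1/(1 − 0.85×0.91) = 1/0.2265 ≈ 4.415.
ΔG contributes k·ΔG = (+$108 billion) / 0.2265 ≈ +$476.8 billion.
ΔT of −$8 billion changes first-round spending by −c·ΔT = +$6.8 billion, contributing k·(−c·ΔT) = (+$6.8 billion) / 0.2265 ≈ +$30 billion.
Net ΔY = k(ΔG − c·ΔT) = (+$114.8 billion) / 0.2265 ≈ +$507 billion.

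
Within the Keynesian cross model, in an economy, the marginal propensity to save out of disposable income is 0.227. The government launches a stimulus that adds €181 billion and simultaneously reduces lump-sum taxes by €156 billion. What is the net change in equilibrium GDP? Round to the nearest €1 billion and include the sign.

MPC = 1 − MPS = 1 − 0.227 = 0.773.
Expenditure multiplier = 1/(1 − MPC) = 1/(1 − 0.773) = 1/0.227 ≈ 4.405.
ΔG contributes k·ΔG = (+€181 billion) / 0.227 ≈ +€797.4 billion.
ΔT of −€156 billion changes first-round spending by −c·ΔT = +€120.588 billion, contributing k·(−c·ΔT) = (+€120.588 billion) / 0.227 ≈ +€531.2 billion.
Net ΔY = k(ΔG − c·ΔT) = (+€301.588 billion) / 0.227 ≈ +€1,329 billion.

+€1,329 billion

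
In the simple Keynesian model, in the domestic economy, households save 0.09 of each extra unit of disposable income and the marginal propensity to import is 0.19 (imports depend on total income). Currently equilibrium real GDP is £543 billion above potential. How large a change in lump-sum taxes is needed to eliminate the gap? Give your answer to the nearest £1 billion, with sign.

MPC = 1 − MPS = 1 − 0.09 = 0.91.
Spending multiplier = 1/(1 − c + m) = 1/(1 − 0.91 + 0.19) = 1/0.28 ≈ 3.571.
Tax multiplier = −c·k = −0.91/0.28 = −3.25. Need ΔY = −£543 billion, so ΔT = ΔY/(−c·k) = −(−£543 billion) × 0.28 / 0.91 ≈ +£167 billion.
The government should raise lump-sum taxes by £167 billion.

+£167 billion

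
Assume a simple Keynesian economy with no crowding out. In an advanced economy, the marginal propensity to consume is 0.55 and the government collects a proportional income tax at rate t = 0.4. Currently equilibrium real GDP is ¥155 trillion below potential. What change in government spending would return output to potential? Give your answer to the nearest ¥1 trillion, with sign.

Spending multiplier = 1/(1 − c(1−t)) = 1/(1 − 0.55×0.6) = 1/0.67 ≈ 1.493.
Need ΔY = +¥155 trillion, so ΔG = ΔY/k = (+¥155 trillion) × 0.67 ≈ +¥104 trillion.
The government should increase government spending by ¥104 trillion.

+¥104 trillion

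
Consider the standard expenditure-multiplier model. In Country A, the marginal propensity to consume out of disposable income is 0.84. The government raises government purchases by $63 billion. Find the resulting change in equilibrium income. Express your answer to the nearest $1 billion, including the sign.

Government-spending multiplier = 1/(1 − MPC) = 1/(1 − 0.84) = 1/0.16 = 6.25.
ΔY = k × ΔG = (+$63 billion) / 0.16 ≈ +$394 billion.

+$394 billion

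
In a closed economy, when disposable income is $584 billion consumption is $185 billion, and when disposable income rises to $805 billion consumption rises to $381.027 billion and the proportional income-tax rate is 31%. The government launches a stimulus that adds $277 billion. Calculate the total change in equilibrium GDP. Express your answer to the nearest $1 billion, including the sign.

+$714 billion

MPC = ΔC/ΔYd = (381.027 − 185)/(805 − 584) = 196.027/221 = 0.887.
Expenditure multiplier = 1/(1 − c(1−t)) = 1/(1 − 0.887×0.69) = 1/0.38797 ≈ 2.578.
ΔY = k × ΔG = (+$277 billion) / 0.38797 ≈ +$714 billion.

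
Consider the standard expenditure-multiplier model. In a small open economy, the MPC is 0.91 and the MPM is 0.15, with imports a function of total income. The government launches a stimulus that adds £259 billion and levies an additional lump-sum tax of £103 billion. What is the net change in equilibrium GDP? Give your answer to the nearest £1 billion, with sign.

Expenditure multiplier = 1/(1 − c + m) = 1/(1 − 0.91 + 0.15) = 1/0.24 ≈ 4.167.
ΔG contributes k·ΔG = (+£259 billion) / 0.24 ≈ +£1,079.2 billion.
ΔT of +£103 billion changes first-round spending by −c·ΔT = −£93.73 billion, contributing k·(−c·ΔT) = (−£93.73 billion) / 0.24 ≈ −£390.5 billion.
Net ΔY = k(ΔG − c·ΔT) = (+£165.27 billion) / 0.24 ≈ +£689 billion.

+£689 billion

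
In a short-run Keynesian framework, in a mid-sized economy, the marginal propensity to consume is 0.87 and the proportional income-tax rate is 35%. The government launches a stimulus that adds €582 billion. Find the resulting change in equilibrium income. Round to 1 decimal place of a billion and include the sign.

+€1,339.5 billion

Government-spending multiplier = 1/(1 − c(1−t)) = 1/(1 − 0.87×0.65) = 1/0.4345 ≈ 2.301.
ΔY = k × ΔG = (+€582 billion) / 0.4345 ≈ +€1,339.5 billion.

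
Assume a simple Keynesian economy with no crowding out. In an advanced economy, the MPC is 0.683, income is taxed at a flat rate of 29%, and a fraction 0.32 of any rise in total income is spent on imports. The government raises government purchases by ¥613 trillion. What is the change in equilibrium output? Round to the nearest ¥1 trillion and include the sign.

Expenditure multiplier = 1/(1 − c(1−t) + m) = 1/(1 − 0.683×0.71 + 0.32) = 1/0.83507 ≈ 1.198.
ΔY = k × ΔG = (+¥613 trillion) / 0.83507 ≈ +¥734 trillion.

+¥734 trillion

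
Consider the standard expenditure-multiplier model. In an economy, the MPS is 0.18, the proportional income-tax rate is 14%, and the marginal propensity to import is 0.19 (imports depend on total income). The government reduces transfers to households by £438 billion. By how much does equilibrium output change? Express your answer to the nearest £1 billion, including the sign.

−£741 billion

MPC = 1 − MPS = 1 − 0.18 = 0.82.
The transfer change shifts disposable income by −£438 billion, so first-round consumption changes by c·ΔTR = 0.82 × (−£438 billion) = −£359.16 billion.
Expenditure multiplier = 1/(1 − c(1−t) + m) = 1/(1 − 0.82×0.86 + 0.19) = 1/0.4848 ≈ 2.063.
The transfer multiplier is c × k ≈ 1.691, so ΔY = k × (c·ΔTR) = (−£359.16 billion) / 0.4848 ≈ −£741 billion.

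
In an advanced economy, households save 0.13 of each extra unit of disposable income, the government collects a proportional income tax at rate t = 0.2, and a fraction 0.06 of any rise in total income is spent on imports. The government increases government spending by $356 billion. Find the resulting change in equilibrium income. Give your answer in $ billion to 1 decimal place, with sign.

+$978.0 billion

MPC = 1 − MPS = 1 − 0.13 = 0.87.
Expenditure multiplier = 1/(1 − c(1−t) + m) = 1/(1 − 0.87×0.8 + 0.06) = 1/0.364 ≈ 2.747.
ΔY = k × ΔG = (+$356 billion) / 0.364 ≈ +$978 billion.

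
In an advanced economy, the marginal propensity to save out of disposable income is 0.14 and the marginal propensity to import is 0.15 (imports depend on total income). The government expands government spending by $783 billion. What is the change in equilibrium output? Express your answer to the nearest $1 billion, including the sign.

MPC = 1 − MPS = 1 − 0.14 = 0.86.
Expenditure multiplier = 1/(1 − c + m) = 1/(1 − 0.86 + 0.15) = 1/0.29 ≈ 3.448.
ΔY = k × ΔG = (+$783 billion) / 0.29 = +$2,700 billion.

+$2,700 billion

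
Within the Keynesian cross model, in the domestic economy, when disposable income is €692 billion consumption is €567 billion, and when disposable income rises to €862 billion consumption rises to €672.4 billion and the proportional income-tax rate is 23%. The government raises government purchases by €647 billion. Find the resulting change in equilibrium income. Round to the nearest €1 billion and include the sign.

MPC = ΔC/ΔYd = (672.4 − 567)/(862 − 692) = 105.4/170 = 0.62.
Government-spending multiplier = 1/(1 − c(1−t)) = 1/(1 − 0.62×0.77) = 1/0.5226 ≈ 1.914.
ΔY = k × ΔG = (+€647 billion) / 0.5226 ≈ +€1,238 billion.

+€1,238 billion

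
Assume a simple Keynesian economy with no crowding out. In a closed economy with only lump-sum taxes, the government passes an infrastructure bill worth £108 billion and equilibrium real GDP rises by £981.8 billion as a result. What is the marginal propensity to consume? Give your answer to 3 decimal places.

0.890

Implied spending multiplier k = ΔY/ΔG = 981.8/108 ≈ 9.0907.
Since k = 1/(1 − MPC), MPC = 1 − 1/k = 1 − ΔG/ΔY = 1 − 108/981.8 ≈ 0.890.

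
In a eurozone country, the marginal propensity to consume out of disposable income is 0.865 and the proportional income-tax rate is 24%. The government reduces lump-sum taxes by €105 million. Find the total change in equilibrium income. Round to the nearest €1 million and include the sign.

A lump-sum tax change of −€105 million shifts disposable income by +€105 million; first-round consumption changes by −c × ΔT = −0.865 × (−€105 million) = +€90.825 million.
Expenditure multiplier = 1/(1 − c(1−t)) = 1/(1 − 0.865×0.76) = 1/0.3426 ≈ 2.919.
The tax multiplier is −c × k ≈ −2.525, so ΔY = k × (−c·ΔT) = (+€90.825 million) / 0.3426 ≈ +€265 million.

+€265 million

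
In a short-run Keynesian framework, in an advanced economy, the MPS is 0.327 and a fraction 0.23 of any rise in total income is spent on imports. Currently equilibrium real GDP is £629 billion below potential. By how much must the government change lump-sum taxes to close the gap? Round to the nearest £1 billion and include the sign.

MPC = 1 − MPS = 1 − 0.327 = 0.673.
Spending multiplier = 1/(1 − c + m) = 1/(1 − 0.673 + 0.23) = 1/0.557 ≈ 1.795.
Tax multiplier = −c·k = −0.673/0.557 ≈ −1.208. Need ΔY = +£629 billion, so ΔT = ΔY/(−c·k) = −(+£629 billion) × 0.557 / 0.673 ≈ −£521 billion.
The government should cut lump-sum taxes by £521 billion.

−£521 billion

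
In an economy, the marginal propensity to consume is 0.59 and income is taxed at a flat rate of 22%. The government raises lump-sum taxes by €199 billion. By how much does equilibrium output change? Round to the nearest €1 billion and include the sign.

A lump-sum tax change of +€199 billion shifts disposable income by −€199 billion; first-round consumption changes by −c × ΔT = −0.59 × (+€199 billion) = −€117.41 billion.
Expenditure multiplier = 1/(1 − c(1−t)) = 1/(1 − 0.59×0.78) = 1/0.5398 ≈ 1.853.
The tax multiplier is −c × k ≈ −1.093, so ΔY = k × (−c·ΔT) = (−€117.41 billion) / 0.5398 ≈ −€218 billion.

−€218 billion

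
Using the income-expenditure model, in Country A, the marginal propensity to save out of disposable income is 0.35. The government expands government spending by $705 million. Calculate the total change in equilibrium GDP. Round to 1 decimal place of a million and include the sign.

MPC = 1 − MPS = 1 − 0.35 = 0.65.
Government-spending multiplier = 1/(1 − MPC) = 1/(1 − 0.65) = 1/0.35 ≈ 2.857.
ΔY = k × ΔG = (+$705 million) / 0.35 ≈ +$2,014.3 million.

+$2,014.3 million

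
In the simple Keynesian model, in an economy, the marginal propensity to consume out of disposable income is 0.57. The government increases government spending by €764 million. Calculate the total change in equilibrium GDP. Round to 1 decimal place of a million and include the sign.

+€1,776.7 million

Spending multiplier = 1/(1 − MPC) = 1/(1 − 0.57) = 1/0.43 ≈ 2.326.
ΔY = k × ΔG = (+€764 million) / 0.43 ≈ +€1,776.7 million.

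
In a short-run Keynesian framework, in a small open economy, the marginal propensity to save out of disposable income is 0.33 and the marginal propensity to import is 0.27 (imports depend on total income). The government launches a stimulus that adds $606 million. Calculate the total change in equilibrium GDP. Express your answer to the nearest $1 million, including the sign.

MPC = 1 − MPS = 1 − 0.33 = 0.67.
Spending multiplier = 1/(1 − c + m) = 1/(1 − 0.67 + 0.27) = 1/0.6 ≈ 1.667.
ΔY = k × ΔG = (+$606 million) / 0.6 = +$1,010 million.

+$1,010 million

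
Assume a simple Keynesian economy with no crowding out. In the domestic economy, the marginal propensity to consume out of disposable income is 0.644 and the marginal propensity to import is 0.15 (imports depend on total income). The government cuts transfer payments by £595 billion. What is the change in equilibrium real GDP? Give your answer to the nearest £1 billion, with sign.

The transfer change shifts disposable income by −£595 billion, so first-round consumption changes by c·ΔTR = 0.644 × (−£595 billion) = −£383.18 billion.
Expenditure multiplier = 1/(1 − c + m) = 1/(1 − 0.644 + 0.15) = 1/0.506 ≈ 1.976.
The transfer multiplier is c × k ≈ 1.273, so ΔY = k × (c·ΔTR) = (−£383.18 billion) / 0.506 ≈ −£757 billion.

−£757 billion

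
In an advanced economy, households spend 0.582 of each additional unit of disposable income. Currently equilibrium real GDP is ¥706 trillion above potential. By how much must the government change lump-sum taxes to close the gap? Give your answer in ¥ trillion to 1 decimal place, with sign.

+¥507.1 trillion

Spending multiplier = 1/(1 − MPC) = 1/(1 − 0.582) = 1/0.418 ≈ 2.392.
Tax multiplier = −c·k = −0.582/0.418 ≈ −1.392. Need ΔY = −¥706 trillion, so ΔT = ΔY/(−c·k) = −(−¥706 trillion) × 0.418 / 0.582 ≈ +¥507.1 trillion.
The government should raise lump-sum taxes by ¥507.1 trillion.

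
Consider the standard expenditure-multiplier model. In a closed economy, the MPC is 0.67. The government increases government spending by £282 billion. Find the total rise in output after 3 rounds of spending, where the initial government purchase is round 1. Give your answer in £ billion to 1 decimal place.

Round 1 adds ΔG = £282 billion; each later round is MPC = 0.67 times the previous.
After 3 rounds: 282 + 188.94 + 126.5898 = ΔG·(1 − c^3)/(1 − c) = 282 × (1 − 0.300763)/0.33 ≈ £597.5 billion.

£597.5 billion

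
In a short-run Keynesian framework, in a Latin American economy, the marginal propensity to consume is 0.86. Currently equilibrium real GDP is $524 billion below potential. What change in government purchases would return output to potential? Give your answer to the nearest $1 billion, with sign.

Spending multiplier = 1/(1 − MPC) = 1/(1 − 0.86) = 1/0.14 ≈ 7.143.
Need ΔY = +$524 billion, so ΔG = ΔY/k = (+$524 billion) × 0.14 ≈ +$73 billion.
The government should increase government purchases by $73 billion.

+$73 billion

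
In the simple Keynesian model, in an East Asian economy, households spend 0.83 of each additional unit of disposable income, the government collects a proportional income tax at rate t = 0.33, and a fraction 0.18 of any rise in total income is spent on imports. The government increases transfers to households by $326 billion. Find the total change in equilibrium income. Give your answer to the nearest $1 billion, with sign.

The transfer change shifts disposable income by +$326 billion, so first-round consumption changes by c·ΔTR = 0.83 × (+$326 billion) = +$270.58 billion.
Expenditure multiplier = 1/(1 − c(1−t) + m) = 1/(1 − 0.83×0.67 + 0.18) = 1/0.6239 ≈ 1.603.
The transfer multiplier is c × k ≈ 1.33, so ΔY = k × (c·ΔTR) = (+$270.58 billion) / 0.6239 ≈ +$434 billion.

+$434 billion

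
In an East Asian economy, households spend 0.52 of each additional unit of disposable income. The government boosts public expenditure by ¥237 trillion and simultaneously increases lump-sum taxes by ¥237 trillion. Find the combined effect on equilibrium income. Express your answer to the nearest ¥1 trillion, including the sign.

+¥237 trillion

Expenditure multiplier = 1/(1 − MPC) = 1/(1 − 0.52) = 1/0.48 ≈ 2.083.
ΔG contributes k·ΔG = (+¥237 trillion) / 0.48 ≈ +¥493.8 trillion.
ΔT of +¥237 trillion changes first-round spending by −c·ΔT = −¥123.24 trillion, contributing k·(−c·ΔT) = (−¥123.24 trillion) / 0.48 ≈ −¥256.8 trillion.
With ΔG = ΔT and no other leakages, the balanced-budget multiplier is 1, so ΔY = ΔG = +¥237 trillion.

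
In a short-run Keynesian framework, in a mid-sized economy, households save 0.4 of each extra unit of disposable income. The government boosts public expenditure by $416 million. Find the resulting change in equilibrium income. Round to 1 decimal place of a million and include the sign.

+$1,040.0 million

MPC = 1 − MPS = 1 − 0.4 = 0.6.
Expenditure multiplier = 1/(1 − MPC) = 1/(1 − 0.6) = 1/0.4 = 2.5.
ΔY = k × ΔG = (+$416 million) / 0.4 = +$1,040 million.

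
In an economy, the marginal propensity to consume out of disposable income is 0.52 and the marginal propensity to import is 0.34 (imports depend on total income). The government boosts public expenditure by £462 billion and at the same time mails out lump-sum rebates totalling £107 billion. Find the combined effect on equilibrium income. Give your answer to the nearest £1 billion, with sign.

Expenditure multiplier = 1/(1 − c + m) = 1/(1 − 0.52 + 0.34) = 1/0.82 ≈ 1.22.
ΔG contributes k·ΔG = (+£462 billion) / 0.82 ≈ +£563.4 billion.
ΔT of −£107 billion changes first-round spending by −c·ΔT = +£55.64 billion, contributing k·(−c·ΔT) = (+£55.64 billion) / 0.82 ≈ +£67.9 billion.
Net ΔY = k(ΔG − c·ΔT) = (+£517.64 billion) / 0.82 ≈ +£631 billion.

+£631 billion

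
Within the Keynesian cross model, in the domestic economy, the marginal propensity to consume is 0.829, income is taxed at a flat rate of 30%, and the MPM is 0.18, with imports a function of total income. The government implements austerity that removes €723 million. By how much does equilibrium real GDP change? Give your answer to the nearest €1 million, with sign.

−€1,206 million

Spending multiplier = 1/(1 − c(1−t) + m) = 1/(1 − 0.829×0.7 + 0.18) = 1/0.5997 ≈ 1.668.
ΔY = k × ΔG = (−€723 million) / 0.5997 ≈ −€1,206 million.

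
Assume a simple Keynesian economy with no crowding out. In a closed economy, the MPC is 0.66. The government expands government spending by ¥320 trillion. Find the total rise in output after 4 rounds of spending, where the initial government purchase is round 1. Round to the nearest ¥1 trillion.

¥763 trillion

Round 1 adds ΔG = ¥320 trillion; each later round is MPC = 0.66 times the previous.
After 4 rounds: 320 + 211.2 + 139.392 + 91.99872 = ΔG·(1 − c^4)/(1 − c) = 320 × (1 − 0.18974736)/0.34 ≈ ¥763 trillion.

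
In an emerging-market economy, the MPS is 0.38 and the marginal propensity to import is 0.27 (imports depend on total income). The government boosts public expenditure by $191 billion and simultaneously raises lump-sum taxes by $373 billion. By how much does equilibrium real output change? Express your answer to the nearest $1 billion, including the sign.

MPC = 1 − MPS = 1 − 0.38 = 0.62.
Expenditure multiplier = 1/(1 − c + m) = 1/(1 − 0.62 + 0.27) = 1/0.65 ≈ 1.538.
ΔG contributes k·ΔG = (+$191 billion) / 0.65 ≈ +$293.8 billion.
ΔT of +$373 billion changes first-round spending by −c·ΔT = −$231.26 billion, contributing k·(−c·ΔT) = (−$231.26 billion) / 0.65 ≈ −$355.8 billion.
Net ΔY = k(ΔG − c·ΔT) = (−$40.26 billion) / 0.65 ≈ −$62 billion.

−$62 billion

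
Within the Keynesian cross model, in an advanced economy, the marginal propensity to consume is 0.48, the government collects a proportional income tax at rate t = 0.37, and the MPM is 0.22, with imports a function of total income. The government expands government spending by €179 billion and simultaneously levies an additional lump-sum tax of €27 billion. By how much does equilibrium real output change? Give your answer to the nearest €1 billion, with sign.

+€181 billion

Expenditure multiplier = 1/(1 − c(1−t) + m) = 1/(1 − 0.48×0.63 + 0.22) = 1/0.9176 ≈ 1.09.
ΔG contributes k·ΔG = (+€179 billion) / 0.9176 ≈ +€195.1 billion.
ΔT of +€27 billion changes first-round spending by −c·ΔT = −€12.96 billion, contributing k·(−c·ΔT) = (−€12.96 billion) / 0.9176 ≈ −€14.1 billion.
Net ΔY = k(ΔG − c·ΔT) = (+€166.04 billion) / 0.9176 ≈ +€181 billion.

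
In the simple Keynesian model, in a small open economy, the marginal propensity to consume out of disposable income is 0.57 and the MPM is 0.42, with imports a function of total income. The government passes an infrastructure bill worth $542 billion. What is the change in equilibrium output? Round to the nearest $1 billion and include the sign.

Spending multiplier = 1/(1 − c + m) = 1/(1 − 0.57 + 0.42) = 1/0.85 ≈ 1.176.
ΔY = k × ΔG = (+$542 billion) / 0.85 ≈ +$638 billion.

+$638 billion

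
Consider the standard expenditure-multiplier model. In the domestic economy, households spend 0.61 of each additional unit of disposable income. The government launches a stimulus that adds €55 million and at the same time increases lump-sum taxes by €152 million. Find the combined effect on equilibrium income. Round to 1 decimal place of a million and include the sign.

−€96.7 million

Expenditure multiplier = 1/(1 − MPC) = 1/(1 − 0.61) = 1/0.39 ≈ 2.564.
ΔG contributes k·ΔG = (+€55 million) / 0.39 ≈ +€141 million.
ΔT of +€152 million changes first-round spending by −c·ΔT = −€92.72 million, contributing k·(−c·ΔT) = (−€92.72 million) / 0.39 ≈ −€237.7 million.
Net ΔY = k(ΔG − c·ΔT) = (−€37.72 million) / 0.39 ≈ −€96.7 million.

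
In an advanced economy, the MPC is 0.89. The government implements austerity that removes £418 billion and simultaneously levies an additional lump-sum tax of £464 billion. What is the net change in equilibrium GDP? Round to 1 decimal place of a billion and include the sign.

Expenditure multiplier = 1/(1 − MPC) = 1/(1 − 0.89) = 1/0.11 ≈ 9.091.
ΔG contributes k·ΔG = (−£418 billion) / 0.11 = −£3,800 billion.
ΔT of +£464 billion changes first-round spending by −c·ΔT = −£412.96 billion, contributing k·(−c·ΔT) = (−£412.96 billion) / 0.11 ≈ −£3,754.2 billion.
Net ΔY = k(ΔG − c·ΔT) = (−£830.96 billion) / 0.11 ≈ −£7,554.2 billion.

−£7,554.2 billion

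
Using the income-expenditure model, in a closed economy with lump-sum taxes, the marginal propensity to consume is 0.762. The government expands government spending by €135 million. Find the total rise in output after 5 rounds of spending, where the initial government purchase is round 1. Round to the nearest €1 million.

€422 million

Round 1 adds ΔG = €135 million; each later round is MPC = 0.762 times the previous.
After 5 rounds: 135 + 102.87 + 78.38694 + 59.73084828 + 45.51490638936 = ΔG·(1 − c^5)/(1 − c) = 135 × (1 − 0.256906360508832)/0.238 ≈ €422 million.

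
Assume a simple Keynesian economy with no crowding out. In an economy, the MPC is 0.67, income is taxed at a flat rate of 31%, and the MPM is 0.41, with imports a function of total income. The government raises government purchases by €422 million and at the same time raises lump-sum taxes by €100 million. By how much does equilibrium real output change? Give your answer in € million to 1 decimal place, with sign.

Expenditure multiplier = 1/(1 − c(1−t) + m) = 1/(1 − 0.67×0.69 + 0.41) = 1/0.9477 ≈ 1.055.
ΔG contributes k·ΔG = (+€422 million) / 0.9477 ≈ +€445.3 million.
ΔT of +€100 million changes first-round spending by −c·ΔT = −€67 million, contributing k·(−c·ΔT) = (−€67 million) / 0.9477 ≈ −€70.7 million.
Net ΔY = k(ΔG − c·ΔT) = (+€355 million) / 0.9477 ≈ +€374.6 million.

+€374.6 million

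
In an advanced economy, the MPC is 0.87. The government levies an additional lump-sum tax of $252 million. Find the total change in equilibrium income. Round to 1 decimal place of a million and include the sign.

A lump-sum tax change of +$252 million shifts disposable income by −$252 million; first-round consumption changes by −c × ΔT = −0.87 × (+$252 million) = −$219.24 million.
Expenditure multiplier = 1/(1 − MPC) = 1/(1 − 0.87) = 1/0.13 ≈ 7.692.
The tax multiplier is −c × k ≈ −6.692, so ΔY = k × (−c·ΔT) = (−$219.24 million) / 0.13 ≈ −$1,686.5 million.

−$1,686.5 million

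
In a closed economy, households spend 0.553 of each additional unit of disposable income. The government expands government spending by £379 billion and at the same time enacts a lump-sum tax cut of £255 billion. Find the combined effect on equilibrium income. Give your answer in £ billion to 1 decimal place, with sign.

Expenditure multiplier = 1/(1 − MPC) = 1/(1 − 0.553) = 1/0.447 ≈ 2.237.
ΔG contributes k·ΔG = (+£379 billion) / 0.447 ≈ +£847.9 billion.
ΔT of −£255 billion changes first-round spending by −c·ΔT = +£141.015 billion, contributing k·(−c·ΔT) = (+£141.015 billion) / 0.447 ≈ +£315.5 billion.
Net ΔY = k(ΔG − c·ΔT) = (+£520.015 billion) / 0.447 ≈ +£1,163.3 billion.

+£1,163.3 billion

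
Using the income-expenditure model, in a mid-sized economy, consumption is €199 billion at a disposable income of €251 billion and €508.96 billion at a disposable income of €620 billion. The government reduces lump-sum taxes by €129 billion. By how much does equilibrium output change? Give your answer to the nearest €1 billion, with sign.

+€677 billion

MPC = ΔC/ΔYd = (508.96 − 199)/(620 − 251) = 309.96/369 = 0.84.
A lump-sum tax change of −€129 billion shifts disposable income by +€129 billion; first-round consumption changes by −c × ΔT = −0.84 × (−€129 billion) = +€108.36 billion.
Expenditure multiplier = 1/(1 − MPC) = 1/(1 − 0.84) = 1/0.16 = 6.25.
The tax multiplier is −c × k = −5.25, so ΔY = k × (−c·ΔT) = (+€108.36 billion) / 0.16 ≈ +€677 billion.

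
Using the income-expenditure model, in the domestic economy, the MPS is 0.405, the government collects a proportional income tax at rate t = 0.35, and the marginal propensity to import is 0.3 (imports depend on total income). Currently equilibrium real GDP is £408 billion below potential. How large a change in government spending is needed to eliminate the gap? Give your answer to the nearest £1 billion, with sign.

MPC = 1 − MPS = 1 − 0.405 = 0.595.
Spending multiplier = 1/(1 − c(1−t) + m) = 1/(1 − 0.595×0.65 + 0.3) = 1/0.91325 ≈ 1.095.
Need ΔY = +£408 billion, so ΔG = ΔY/k = (+£408 billion) × 0.91325 ≈ +£373 billion.
The government should increase government spending by £373 billion.

+£373 billion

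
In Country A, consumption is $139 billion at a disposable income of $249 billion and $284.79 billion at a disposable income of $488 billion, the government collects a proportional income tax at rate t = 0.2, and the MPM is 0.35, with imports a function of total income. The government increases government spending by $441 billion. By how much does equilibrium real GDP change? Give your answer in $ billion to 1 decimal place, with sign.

MPC = ΔC/ΔYd = (284.79 − 139)/(488 − 249) = 145.79/239 = 0.61.
Expenditure multiplier = 1/(1 − c(1−t) + m) = 1/(1 − 0.61×0.8 + 0.35) = 1/0.862 ≈ 1.16.
ΔY = k × ΔG = (+$441 billion) / 0.862 ≈ +$511.6 billion.

+$511.6 billion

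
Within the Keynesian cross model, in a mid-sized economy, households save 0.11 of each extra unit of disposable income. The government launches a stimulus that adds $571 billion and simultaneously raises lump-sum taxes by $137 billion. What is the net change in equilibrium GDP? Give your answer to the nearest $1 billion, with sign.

MPC = 1 − MPS = 1 − 0.11 = 0.89.
Expenditure multiplier = 1/(1 − MPC) = 1/(1 − 0.89) = 1/0.11 ≈ 9.091.
ΔG contributes k·ΔG = (+$571 billion) / 0.11 ≈ +$5,190.9 billion.
ΔT of +$137 billion changes first-round spending by −c·ΔT = −$121.93 billion, contributing k·(−c·ΔT) = (−$121.93 billion) / 0.11 ≈ −$1,108.5 billion.
Net ΔY = k(ΔG − c·ΔT) = (+$449.07 billion) / 0.11 ≈ +$4,082 billion.

+$4,082 billion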